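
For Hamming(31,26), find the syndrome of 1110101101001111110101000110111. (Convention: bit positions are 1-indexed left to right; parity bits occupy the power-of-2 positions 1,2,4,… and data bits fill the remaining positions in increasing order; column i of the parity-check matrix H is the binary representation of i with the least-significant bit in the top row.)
Syndrome s = H · r^T (mod 2), r = 1110101101001111110101000110111:
  s[0] = (1010101010101010101010101010101)·(1110101101001111110101000110111) mod 2 = 1+0+1+0+1+0+1+0+0+0+0+0+1+0+1+0+1+0+0+0+0+0+0+0+0+0+1+0+1+0+1 mod 2 = 0
  s[1] = (0110011001100110011001100110011)·(1110101101001111110101000110111) mod 2 = 0+1+1+0+0+0+1+0+0+1+0+0+0+1+1+0+0+1+0+0+0+1+0+0+0+1+1+0+0+1+1 mod 2 = 0
  s[2] = (0001111000011110000111100001111)·(1110101101001111110101000110111) mod 2 = 0+0+0+0+1+0+1+0+0+0+0+0+1+1+1+0+0+0+0+1+0+1+0+0+0+0+0+0+1+1+1 mod 2 = 0
  s[3] = (0000000111111110000000011111111)·(1110101101001111110101000110111) mod 2 = 0+0+0+0+0+0+0+1+0+1+0+0+1+1+1+0+0+0+0+0+0+0+0+0+0+1+1+0+1+1+1 mod 2 = 0
  s[4] = (0000000000000001111111111111111)·(1110101101001111110101000110111) mod 2 = 0+0+0+0+0+0+0+0+0+0+0+0+0+0+0+1+1+1+0+1+0+1+0+0+0+1+1+0+1+1+1 mod 2 = 0
Syndrome = 00000
s = 0: no error detected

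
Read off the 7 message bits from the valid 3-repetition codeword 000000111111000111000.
Split into 3-bit blocks: 000 000 111 111 000 111 000
Data = 0011010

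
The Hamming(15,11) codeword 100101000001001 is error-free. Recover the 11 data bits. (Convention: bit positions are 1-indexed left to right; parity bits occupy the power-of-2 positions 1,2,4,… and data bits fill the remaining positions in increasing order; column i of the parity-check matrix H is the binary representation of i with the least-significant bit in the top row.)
Parity bits occupy power-of-2 positions; data bits are at positions {3,5,6,7,9,10,11,12,13,14,15} (1-indexed).
Extract: c[3]=0 c[5]=0 c[6]=1 c[7]=0 c[9]=0 c[10]=0 c[11]=0 c[12]=1 c[13]=0 c[14]=0 c[15]=1
Data = 00100001001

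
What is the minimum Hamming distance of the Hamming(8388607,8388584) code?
d_min = 3 (every single-error-correcting Hamming code has d_min = 3).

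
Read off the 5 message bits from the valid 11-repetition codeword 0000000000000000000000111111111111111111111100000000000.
Split into 11-bit blocks: 00000000000 00000000000 11111111111 11111111111 00000000000
Data = 00110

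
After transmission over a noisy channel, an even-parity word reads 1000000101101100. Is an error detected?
Sum of received bits: 1+0+0+0+0+0+0+1+0+1+1+0+1+1+0+0 = 6; 6 mod 2 = 0. Result is 0 → no error detected.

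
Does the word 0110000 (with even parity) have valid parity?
Sum of all bits: 0+1+1+0+0+0+0 = 2; 2 mod 2 = 0. Result is 0 → valid parity.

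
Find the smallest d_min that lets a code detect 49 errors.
Detecting e errors requires d_min ≥ e + 1 = 49 + 1 = 50.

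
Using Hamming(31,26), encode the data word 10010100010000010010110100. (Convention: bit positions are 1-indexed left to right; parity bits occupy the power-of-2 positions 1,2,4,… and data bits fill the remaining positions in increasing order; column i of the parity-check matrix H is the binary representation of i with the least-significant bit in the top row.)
Codeword c = d · G (mod 2), d = 10010100010000010010110100:
  c[0] = d·G[:,0] = (10010100010000010010110100)·(11011010101101010101010101) mod 2 = 1+0+0+1+0+0+0+0+0+0+0+0+0+0+0+1+0+0+0+0+0+1+0+1+0+0 mod 2 = 1
  c[1] = d·G[:,1] = (10010100010000010010110100)·(10110110011011001100110011) mod 2 = 1+0+0+1+0+1+0+0+0+1+0+0+0+0+0+0+0+0+0+0+1+1+0+0+0+0 mod 2 = 0
  c[2] = d·G[:,2] = (10010100010000010010110100)·(10000000000000000000000000) mod 2 = 1+0+0+0+0+0+0+0+0+0+0+0+0+0+0+0+0+0+0+0+0+0+0+0+0+0 mod 2 = 1
  c[3] = d·G[:,3] = (10010100010000010010110100)·(01110001111000111100001111) mod 2 = 0+0+0+1+0+0+0+0+0+1+0+0+0+0+0+1+0+0+0+0+0+0+0+1+0+0 mod 2 = 0
  c[4] = d·G[:,4] = (10010100010000010010110100)·(01000000000000000000000000) mod 2 = 0+0+0+0+0+0+0+0+0+0+0+0+0+0+0+0+0+0+0+0+0+0+0+0+0+0 mod 2 = 0
  c[5] = d·G[:,5] = (10010100010000010010110100)·(00100000000000000000000000) mod 2 = 0+0+0+0+0+0+0+0+0+0+0+0+0+0+0+0+0+0+0+0+0+0+0+0+0+0 mod 2 = 0
  c[6] = d·G[:,6] = (10010100010000010010110100)·(00010000000000000000000000) mod 2 = 0+0+0+1+0+0+0+0+0+0+0+0+0+0+0+0+0+0+0+0+0+0+0+0+0+0 mod 2 = 1
  c[7] = d·G[:,7] = (10010100010000010010110100)·(00001111111000000011111111) mod 2 = 0+0+0+0+0+1+0+0+0+1+0+0+0+0+0+0+0+0+1+0+1+1+0+1+0+0 mod 2 = 0
  c[8] = d·G[:,8] = (10010100010000010010110100)·(00001000000000000000000000) mod 2 = 0+0+0+0+0+0+0+0+0+0+0+0+0+0+0+0+0+0+0+0+0+0+0+0+0+0 mod 2 = 0
  c[9] = d·G[:,9] = (10010100010000010010110100)·(00000100000000000000000000) mod 2 = 0+0+0+0+0+1+0+0+0+0+0+0+0+0+0+0+0+0+0+0+0+0+0+0+0+0 mod 2 = 1
  c[10] = d·G[:,10] = (10010100010000010010110100)·(00000010000000000000000000) mod 2 = 0+0+0+0+0+0+0+0+0+0+0+0+0+0+0+0+0+0+0+0+0+0+0+0+0+0 mod 2 = 0
  c[11] = d·G[:,11] = (10010100010000010010110100)·(00000001000000000000000000) mod 2 = 0+0+0+0+0+0+0+0+0+0+0+0+0+0+0+0+0+0+0+0+0+0+0+0+0+0 mod 2 = 0
  c[12] = d·G[:,12] = (10010100010000010010110100)·(00000000100000000000000000) mod 2 = 0+0+0+0+0+0+0+0+0+0+0+0+0+0+0+0+0+0+0+0+0+0+0+0+0+0 mod 2 = 0
  c[13] = d·G[:,13] = (10010100010000010010110100)·(00000000010000000000000000) mod 2 = 0+0+0+0+0+0+0+0+0+1+0+0+0+0+0+0+0+0+0+0+0+0+0+0+0+0 mod 2 = 1
  c[14] = d·G[:,14] = (10010100010000010010110100)·(00000000001000000000000000) mod 2 = 0+0+0+0+0+0+0+0+0+0+0+0+0+0+0+0+0+0+0+0+0+0+0+0+0+0 mod 2 = 0
  c[15] = d·G[:,15] = (10010100010000010010110100)·(00000000000111111111111111) mod 2 = 0+0+0+0+0+0+0+0+0+0+0+0+0+0+0+1+0+0+1+0+1+1+0+1+0+0 mod 2 = 1
  c[16] = d·G[:,16] = (10010100010000010010110100)·(00000000000100000000000000) mod 2 = 0+0+0+0+0+0+0+0+0+0+0+0+0+0+0+0+0+0+0+0+0+0+0+0+0+0 mod 2 = 0
  c[17] = d·G[:,17] = (10010100010000010010110100)·(00000000000010000000000000) mod 2 = 0+0+0+0+0+0+0+0+0+0+0+0+0+0+0+0+0+0+0+0+0+0+0+0+0+0 mod 2 = 0
  c[18] = d·G[:,18] = (10010100010000010010110100)·(00000000000001000000000000) mod 2 = 0+0+0+0+0+0+0+0+0+0+0+0+0+0+0+0+0+0+0+0+0+0+0+0+0+0 mod 2 = 0
  c[19] = d·G[:,19] = (10010100010000010010110100)·(00000000000000100000000000) mod 2 = 0+0+0+0+0+0+0+0+0+0+0+0+0+0+0+0+0+0+0+0+0+0+0+0+0+0 mod 2 = 0
  c[20] = d·G[:,20] = (10010100010000010010110100)·(00000000000000010000000000) mod 2 = 0+0+0+0+0+0+0+0+0+0+0+0+0+0+0+1+0+0+0+0+0+0+0+0+0+0 mod 2 = 1
  c[21] = d·G[:,21] = (10010100010000010010110100)·(00000000000000001000000000) mod 2 = 0+0+0+0+0+0+0+0+0+0+0+0+0+0+0+0+0+0+0+0+0+0+0+0+0+0 mod 2 = 0
  c[22] = d·G[:,22] = (10010100010000010010110100)·(00000000000000000100000000) mod 2 = 0+0+0+0+0+0+0+0+0+0+0+0+0+0+0+0+0+0+0+0+0+0+0+0+0+0 mod 2 = 0
  c[23] = d·G[:,23] = (10010100010000010010110100)·(00000000000000000010000000) mod 2 = 0+0+0+0+0+0+0+0+0+0+0+0+0+0+0+0+0+0+1+0+0+0+0+0+0+0 mod 2 = 1
  c[24] = d·G[:,24] = (10010100010000010010110100)·(00000000000000000001000000) mod 2 = 0+0+0+0+0+0+0+0+0+0+0+0+0+0+0+0+0+0+0+0+0+0+0+0+0+0 mod 2 = 0
  c[25] = d·G[:,25] = (10010100010000010010110100)·(00000000000000000000100000) mod 2 = 0+0+0+0+0+0+0+0+0+0+0+0+0+0+0+0+0+0+0+0+1+0+0+0+0+0 mod 2 = 1
  c[26] = d·G[:,26] = (10010100010000010010110100)·(00000000000000000000010000) mod 2 = 0+0+0+0+0+0+0+0+0+0+0+0+0+0+0+0+0+0+0+0+0+1+0+0+0+0 mod 2 = 1
  c[27] = d·G[:,27] = (10010100010000010010110100)·(00000000000000000000001000) mod 2 = 0+0+0+0+0+0+0+0+0+0+0+0+0+0+0+0+0+0+0+0+0+0+0+0+0+0 mod 2 = 0
  c[28] = d·G[:,28] = (10010100010000010010110100)·(00000000000000000000000100) mod 2 = 0+0+0+0+0+0+0+0+0+0+0+0+0+0+0+0+0+0+0+0+0+0+0+1+0+0 mod 2 = 1
  c[29] = d·G[:,29] = (10010100010000010010110100)·(00000000000000000000000010) mod 2 = 0+0+0+0+0+0+0+0+0+0+0+0+0+0+0+0+0+0+0+0+0+0+0+0+0+0 mod 2 = 0
  c[30] = d·G[:,30] = (10010100010000010010110100)·(00000000000000000000000001) mod 2 = 0+0+0+0+0+0+0+0+0+0+0+0+0+0+0+0+0+0+0+0+0+0+0+0+0+0 mod 2 = 0
Codeword = 1010001001000101000010010110100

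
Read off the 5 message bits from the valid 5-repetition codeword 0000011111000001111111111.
Split into 5-bit blocks: 00000 11111 00000 11111 11111
Data = 01011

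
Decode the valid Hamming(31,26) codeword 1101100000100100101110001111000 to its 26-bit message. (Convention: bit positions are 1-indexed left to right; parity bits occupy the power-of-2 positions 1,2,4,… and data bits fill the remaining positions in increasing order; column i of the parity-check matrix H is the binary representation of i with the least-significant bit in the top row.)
Parity bits occupy power-of-2 positions; data bits are at positions {3,5,6,7,9,10,11,12,13,14,15,17,18,19,20,21,22,23,24,25,26,27,28,29,30,31} (1-indexed).
Extract: c[3]=0 c[5]=1 c[6]=0 c[7]=0 c[9]=0 c[10]=0 c[11]=1 c[12]=0 c[13]=0 c[14]=1 c[15]=0 c[17]=1 c[18]=0 c[19]=1 c[20]=1 c[21]=1 c[22]=0 c[23]=0 c[24]=0 c[25]=1 c[26]=1 c[27]=1 c[28]=1 c[29]=0 c[30]=0 c[31]=0
Data = 01000010010101110001111000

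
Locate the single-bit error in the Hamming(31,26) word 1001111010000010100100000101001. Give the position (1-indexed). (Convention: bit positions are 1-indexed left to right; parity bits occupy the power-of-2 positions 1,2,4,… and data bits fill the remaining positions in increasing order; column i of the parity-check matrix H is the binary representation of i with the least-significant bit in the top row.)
Syndrome s = H · r^T (mod 2), r = 1001111010000010100100000101001:
  s[0] = (1010101010101010101010101010101)·(1001111010000010100100000101001) mod 2 = 1+0+0+0+1+0+1+0+1+0+0+0+0+0+1+0+1+0+0+0+0+0+0+0+0+0+0+0+0+0+1 mod 2 = 1
  s[1] = (0110011001100110011001100110011)·(1001111010000010100100000101001) mod 2 = 0+0+0+0+0+1+1+0+0+0+0+0+0+0+1+0+0+0+0+0+0+0+0+0+0+1+0+0+0+0+1 mod 2 = 1
  s[2] = (0001111000011110000111100001111)·(1001111010000010100100000101001) mod 2 = 0+0+0+1+1+1+1+0+0+0+0+0+0+0+1+0+0+0+0+1+0+0+0+0+0+0+0+1+0+0+1 mod 2 = 0
  s[3] = (0000000111111110000000011111111)·(1001111010000010100100000101001) mod 2 = 0+0+0+0+0+0+0+0+1+0+0+0+0+0+1+0+0+0+0+0+0+0+0+0+0+1+0+1+0+0+1 mod 2 = 1
  s[4] = (0000000000000001111111111111111)·(1001111010000010100100000101001) mod 2 = 0+0+0+0+0+0+0+0+0+0+0+0+0+0+0+0+1+0+0+1+0+0+0+0+0+1+0+1+0+0+1 mod 2 = 1
Syndrome = 11011
Column i of H is the binary representation of i, so the syndrome is the binary index of the flipped bit.
Read s = 11011 with s[0] as LSB: 1·2^0 + 1·2^1 + 0·2^2 + 1·2^3 + 1·2^4 = 27.
Error is at bit position 27.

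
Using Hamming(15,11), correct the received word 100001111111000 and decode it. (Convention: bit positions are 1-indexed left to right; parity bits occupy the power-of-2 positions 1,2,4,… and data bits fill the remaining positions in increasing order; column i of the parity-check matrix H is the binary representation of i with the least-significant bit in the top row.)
Syndrome s = H · r^T (mod 2), r = 100001111111000:
  s[0] = (101010101010101)·(100001111111000) mod 2 = 1+0+0+0+0+0+1+0+1+0+1+0+0+0+0 mod 2 = 0
  s[1] = (011001100110011)·(100001111111000) mod 2 = 0+0+0+0+0+1+1+0+0+1+1+0+0+0+0 mod 2 = 0
  s[2] = (000111100001111)·(100001111111000) mod 2 = 0+0+0+0+0+1+1+0+0+0+0+1+0+0+0 mod 2 = 1
  s[3] = (000000011111111)·(100001111111000) mod 2 = 0+0+0+0+0+0+0+1+1+1+1+1+0+0+0 mod 2 = 1
Syndrome = 0011
Column 12 of H equals this syndrome → error at bit 12 (1-indexed).
Flip bit 12: 100001111111000 → 100001111110000
Extract data bits at positions {3,5,6,7,9,10,11,12,13,14,15}: 00111110000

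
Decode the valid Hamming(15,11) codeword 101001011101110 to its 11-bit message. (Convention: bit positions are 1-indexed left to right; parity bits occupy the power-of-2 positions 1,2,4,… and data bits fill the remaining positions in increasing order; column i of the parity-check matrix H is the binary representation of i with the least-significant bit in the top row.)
Parity bits occupy power-of-2 positions; data bits are at positions {3,5,6,7,9,10,11,12,13,14,15} (1-indexed).
Extract: c[3]=1 c[5]=0 c[6]=1 c[7]=0 c[9]=1 c[10]=1 c[11]=0 c[12]=1 c[13]=1 c[14]=1 c[15]=0
Data = 10101101110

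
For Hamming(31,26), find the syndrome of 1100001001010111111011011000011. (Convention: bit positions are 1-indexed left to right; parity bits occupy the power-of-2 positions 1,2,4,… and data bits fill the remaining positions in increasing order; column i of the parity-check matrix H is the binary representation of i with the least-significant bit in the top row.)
Syndrome s = H · r^T (mod 2), r = 1100001001010111111011011000011:
  s[0] = (1010101010101010101010101010101)·(1100001001010111111011011000011) mod 2 = 1+0+0+0+0+0+1+0+0+0+0+0+0+0+1+0+1+0+1+0+1+0+0+0+1+0+0+0+0+0+1 mod 2 = 0
  s[1] = (0110011001100110011001100110011)·(1100001001010111111011011000011) mod 2 = 0+1+0+0+0+0+1+0+0+1+0+0+0+1+1+0+0+1+1+0+0+1+0+0+0+0+0+0+0+1+1 mod 2 = 0
  s[2] = (0001111000011110000111100001111)·(1100001001010111111011011000011) mod 2 = 0+0+0+0+0+0+1+0+0+0+0+1+0+1+1+0+0+0+0+0+1+1+0+0+0+0+0+0+0+1+1 mod 2 = 0
  s[3] = (0000000111111110000000011111111)·(1100001001010111111011011000011) mod 2 = 0+0+0+0+0+0+0+0+0+1+0+1+0+1+1+0+0+0+0+0+0+0+0+1+1+0+0+0+0+1+1 mod 2 = 0
  s[4] = (0000000000000001111111111111111)·(1100001001010111111011011000011) mod 2 = 0+0+0+0+0+0+0+0+0+0+0+0+0+0+0+1+1+1+1+0+1+1+0+1+1+0+0+0+0+1+1 mod 2 = 0
Syndrome = 00000
s = 0: no error detected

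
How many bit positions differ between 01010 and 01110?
XOR = 00100, count of 1s = 1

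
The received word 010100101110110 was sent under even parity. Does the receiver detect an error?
Sum of received bits: 0+1+0+1+0+0+1+0+1+1+1+0+1+1+0 = 8; 8 mod 2 = 0. Result is 0 → no error detected.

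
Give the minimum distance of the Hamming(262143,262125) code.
d_min = 3 (every single-error-correcting Hamming code has d_min = 3).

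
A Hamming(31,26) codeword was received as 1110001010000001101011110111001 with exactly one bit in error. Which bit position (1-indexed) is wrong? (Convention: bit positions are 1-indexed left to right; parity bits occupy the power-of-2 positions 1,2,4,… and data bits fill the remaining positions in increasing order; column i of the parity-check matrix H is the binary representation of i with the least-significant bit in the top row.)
Syndrome s = H · r^T (mod 2), r = 1110001010000001101011110111001:
  s[0] = (1010101010101010101010101010101)·(1110001010000001101011110111001) mod 2 = 1+0+1+0+0+0+1+0+1+0+0+0+0+0+0+0+1+0+1+0+1+0+1+0+0+0+1+0+0+0+1 mod 2 = 0
  s[1] = (0110011001100110011001100110011)·(1110001010000001101011110111001) mod 2 = 0+1+1+0+0+0+1+0+0+0+0+0+0+0+0+0+0+0+1+0+0+1+1+0+0+1+1+0+0+0+1 mod 2 = 1
  s[2] = (0001111000011110000111100001111)·(1110001010000001101011110111001) mod 2 = 0+0+0+0+0+0+1+0+0+0+0+0+0+0+0+0+0+0+0+0+1+1+1+0+0+0+0+1+0+0+1 mod 2 = 0
  s[3] = (0000000111111110000000011111111)·(1110001010000001101011110111001) mod 2 = 0+0+0+0+0+0+0+0+1+0+0+0+0+0+0+0+0+0+0+0+0+0+0+1+0+1+1+1+0+0+1 mod 2 = 0
  s[4] = (0000000000000001111111111111111)·(1110001010000001101011110111001) mod 2 = 0+0+0+0+0+0+0+0+0+0+0+0+0+0+0+1+1+0+1+0+1+1+1+1+0+1+1+1+0+0+1 mod 2 = 1
Syndrome = 01001
Column i of H is the binary representation of i, so the syndrome is the binary index of the flipped bit.
Read s = 01001 with s[0] as LSB: 0·2^0 + 1·2^1 + 0·2^2 + 0·2^3 + 1·2^4 = 18.
Error is at bit position 18.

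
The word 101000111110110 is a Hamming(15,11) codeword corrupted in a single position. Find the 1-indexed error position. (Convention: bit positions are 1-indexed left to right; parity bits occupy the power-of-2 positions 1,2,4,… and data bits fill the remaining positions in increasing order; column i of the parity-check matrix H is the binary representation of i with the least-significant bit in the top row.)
Syndrome s = H · r^T (mod 2), r = 101000111110110:
  s[0] = (101010101010101)·(101000111110110) mod 2 = 1+0+1+0+0+0+1+0+1+0+1+0+1+0+0 mod 2 = 0
  s[1] = (011001100110011)·(101000111110110) mod 2 = 0+0+1+0+0+0+1+0+0+1+1+0+0+1+0 mod 2 = 1
  s[2] = (000111100001111)·(101000111110110) mod 2 = 0+0+0+0+0+0+1+0+0+0+0+0+1+1+0 mod 2 = 1
  s[3] = (000000011111111)·(101000111110110) mod 2 = 0+0+0+0+0+0+0+1+1+1+1+0+1+1+0 mod 2 = 0
Syndrome = 0110
Column i of H is the binary representation of i, so the syndrome is the binary index of the flipped bit.
Read s = 0110 with s[0] as LSB: 0·2^0 + 1·2^1 + 1·2^2 + 0·2^3 = 6.
Error is at bit position 6.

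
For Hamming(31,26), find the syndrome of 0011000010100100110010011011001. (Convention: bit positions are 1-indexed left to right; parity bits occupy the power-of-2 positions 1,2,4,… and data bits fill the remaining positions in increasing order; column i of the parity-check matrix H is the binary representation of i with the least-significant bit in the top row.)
Syndrome s = H · r^T (mod 2), r = 0011000010100100110010011011001:
  s[0] = (1010101010101010101010101010101)·(0011000010100100110010011011001) mod 2 = 0+0+1+0+0+0+0+0+1+0+1+0+0+0+0+0+1+0+0+0+1+0+0+0+1+0+1+0+0+0+1 mod 2 = 0
  s[1] = (0110011001100110011001100110011)·(0011000010100100110010011011001) mod 2 = 0+0+1+0+0+0+0+0+0+0+1+0+0+1+0+0+0+1+0+0+0+0+0+0+0+0+1+0+0+0+1 mod 2 = 0
  s[2] = (0001111000011110000111100001111)·(0011000010100100110010011011001) mod 2 = 0+0+0+1+0+0+0+0+0+0+0+0+0+1+0+0+0+0+0+0+1+0+0+0+0+0+0+1+0+0+1 mod 2 = 1
  s[3] = (0000000111111110000000011111111)·(0011000010100100110010011011001) mod 2 = 0+0+0+0+0+0+0+0+1+0+1+0+0+1+0+0+0+0+0+0+0+0+0+1+1+0+1+1+0+0+1 mod 2 = 0
  s[4] = (0000000000000001111111111111111)·(0011000010100100110010011011001) mod 2 = 0+0+0+0+0+0+0+0+0+0+0+0+0+0+0+0+1+1+0+0+1+0+0+1+1+0+1+1+0+0+1 mod 2 = 0
Syndrome = 00100
Non-zero syndrome: error at position 4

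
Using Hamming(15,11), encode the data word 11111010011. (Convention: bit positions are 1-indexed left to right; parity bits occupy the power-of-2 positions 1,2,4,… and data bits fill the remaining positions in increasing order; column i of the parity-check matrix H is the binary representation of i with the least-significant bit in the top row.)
Codeword c = d · G (mod 2), d = 11111010011:
  c[0] = d·G[:,0] = (11111010011)·(11011010101) mod 2 = 1+1+0+1+1+0+1+0+0+0+1 mod 2 = 0
  c[1] = d·G[:,1] = (11111010011)·(10110110011) mod 2 = 1+0+1+1+0+0+1+0+0+1+1 mod 2 = 0
  c[2] = d·G[:,2] = (11111010011)·(10000000000) mod 2 = 1+0+0+0+0+0+0+0+0+0+0 mod 2 = 1
  c[3] = d·G[:,3] = (11111010011)·(01110001111) mod 2 = 0+1+1+1+0+0+0+0+0+1+1 mod 2 = 1
  c[4] = d·G[:,4] = (11111010011)·(01000000000) mod 2 = 0+1+0+0+0+0+0+0+0+0+0 mod 2 = 1
  c[5] = d·G[:,5] = (11111010011)·(00100000000) mod 2 = 0+0+1+0+0+0+0+0+0+0+0 mod 2 = 1
  c[6] = d·G[:,6] = (11111010011)·(00010000000) mod 2 = 0+0+0+1+0+0+0+0+0+0+0 mod 2 = 1
  c[7] = d·G[:,7] = (11111010011)·(00001111111) mod 2 = 0+0+0+0+1+0+1+0+0+1+1 mod 2 = 0
  c[8] = d·G[:,8] = (11111010011)·(00001000000) mod 2 = 0+0+0+0+1+0+0+0+0+0+0 mod 2 = 1
  c[9] = d·G[:,9] = (11111010011)·(00000100000) mod 2 = 0+0+0+0+0+0+0+0+0+0+0 mod 2 = 0
  c[10] = d·G[:,10] = (11111010011)·(00000010000) mod 2 = 0+0+0+0+0+0+1+0+0+0+0 mod 2 = 1
  c[11] = d·G[:,11] = (11111010011)·(00000001000) mod 2 = 0+0+0+0+0+0+0+0+0+0+0 mod 2 = 0
  c[12] = d·G[:,12] = (11111010011)·(00000000100) mod 2 = 0+0+0+0+0+0+0+0+0+0+0 mod 2 = 0
  c[13] = d·G[:,13] = (11111010011)·(00000000010) mod 2 = 0+0+0+0+0+0+0+0+0+1+0 mod 2 = 1
  c[14] = d·G[:,14] = (11111010011)·(00000000001) mod 2 = 0+0+0+0+0+0+0+0+0+0+1 mod 2 = 1
Codeword = 001111101010011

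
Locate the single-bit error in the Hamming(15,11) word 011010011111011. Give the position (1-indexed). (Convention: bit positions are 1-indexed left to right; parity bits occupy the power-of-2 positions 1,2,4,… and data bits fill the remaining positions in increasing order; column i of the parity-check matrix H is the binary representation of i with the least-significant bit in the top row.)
Syndrome s = H · r^T (mod 2), r = 011010011111011:
  s[0] = (101010101010101)·(011010011111011) mod 2 = 0+0+1+0+1+0+0+0+1+0+1+0+0+0+1 mod 2 = 1
  s[1] = (011001100110011)·(011010011111011) mod 2 = 0+1+1+0+0+0+0+0+0+1+1+0+0+1+1 mod 2 = 0
  s[2] = (000111100001111)·(011010011111011) mod 2 = 0+0+0+0+1+0+0+0+0+0+0+1+0+1+1 mod 2 = 0
  s[3] = (000000011111111)·(011010011111011) mod 2 = 0+0+0+0+0+0+0+1+1+1+1+1+0+1+1 mod 2 = 1
Syndrome = 1001
Column i of H is the binary representation of i, so the syndrome is the binary index of the flipped bit.
Read s = 1001 with s[0] as LSB: 1·2^0 + 0·2^1 + 0·2^2 + 1·2^3 = 9.
Error is at bit position 9.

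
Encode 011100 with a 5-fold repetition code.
Repeat each bit 5× and concatenate:
0→00000  1→11111  1→11111  1→11111  0→00000  0→00000
Codeword = 000001111111111111110000000000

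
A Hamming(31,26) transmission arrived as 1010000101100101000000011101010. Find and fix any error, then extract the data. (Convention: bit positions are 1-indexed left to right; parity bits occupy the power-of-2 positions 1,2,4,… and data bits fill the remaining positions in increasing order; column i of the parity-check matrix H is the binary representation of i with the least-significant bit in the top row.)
Syndrome s = H · r^T (mod 2), r = 1010000101100101000000011101010:
  s[0] = (1010101010101010101010101010101)·(1010000101100101000000011101010) mod 2 = 1+0+1+0+0+0+0+0+0+0+1+0+0+0+0+0+0+0+0+0+0+0+0+0+1+0+0+0+0+0+0 mod 2 = 0
  s[1] = (0110011001100110011001100110011)·(1010000101100101000000011101010) mod 2 = 0+0+1+0+0+0+0+0+0+1+1+0+0+1+0+0+0+0+0+0+0+0+0+0+0+1+0+0+0+1+0 mod 2 = 0
  s[2] = (0001111000011110000111100001111)·(1010000101100101000000011101010) mod 2 = 0+0+0+0+0+0+0+0+0+0+0+0+0+1+0+0+0+0+0+0+0+0+0+0+0+0+0+1+0+1+0 mod 2 = 1
  s[3] = (0000000111111110000000011111111)·(1010000101100101000000011101010) mod 2 = 0+0+0+0+0+0+0+1+0+1+1+0+0+1+0+0+0+0+0+0+0+0+0+1+1+1+0+1+0+1+0 mod 2 = 1
  s[4] = (0000000000000001111111111111111)·(1010000101100101000000011101010) mod 2 = 0+0+0+0+0+0+0+0+0+0+0+0+0+0+0+1+0+0+0+0+0+0+0+1+1+1+0+1+0+1+0 mod 2 = 0
Syndrome = 00110
Column 12 of H equals this syndrome → error at bit 12 (1-indexed).
Flip bit 12: 1010000101100101000000011101010 → 1010000101110101000000011101010
Extract data bits at positions {3,5,6,7,9,10,11,12,13,14,15,17,18,19,20,21,22,23,24,25,26,27,28,29,30,31}: 10000111010000000011101010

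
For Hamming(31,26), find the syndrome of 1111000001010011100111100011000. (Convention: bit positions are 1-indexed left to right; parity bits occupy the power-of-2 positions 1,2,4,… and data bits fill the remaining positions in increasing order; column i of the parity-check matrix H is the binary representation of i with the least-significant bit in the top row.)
Syndrome s = H · r^T (mod 2), r = 1111000001010011100111100011000:
  s[0] = (1010101010101010101010101010101)·(1111000001010011100111100011000) mod 2 = 1+0+1+0+0+0+0+0+0+0+0+0+0+0+1+0+1+0+0+0+1+0+1+0+0+0+1+0+0+0+0 mod 2 = 1
  s[1] = (0110011001100110011001100110011)·(1111000001010011100111100011000) mod 2 = 0+1+1+0+0+0+0+0+0+1+0+0+0+0+1+0+0+0+0+0+0+1+1+0+0+0+1+0+0+0+0 mod 2 = 1
  s[2] = (0001111000011110000111100001111)·(1111000001010011100111100011000) mod 2 = 0+0+0+1+0+0+0+0+0+0+0+1+0+0+1+0+0+0+0+1+1+1+1+0+0+0+0+1+0+0+0 mod 2 = 0
  s[3] = (0000000111111110000000011111111)·(1111000001010011100111100011000) mod 2 = 0+0+0+0+0+0+0+0+0+1+0+1+0+0+1+0+0+0+0+0+0+0+0+0+0+0+1+1+0+0+0 mod 2 = 1
  s[4] = (0000000000000001111111111111111)·(1111000001010011100111100011000) mod 2 = 0+0+0+0+0+0+0+0+0+0+0+0+0+0+0+1+1+0+0+1+1+1+1+0+0+0+1+1+0+0+0 mod 2 = 0
Syndrome = 11010
Non-zero syndrome: error at position 11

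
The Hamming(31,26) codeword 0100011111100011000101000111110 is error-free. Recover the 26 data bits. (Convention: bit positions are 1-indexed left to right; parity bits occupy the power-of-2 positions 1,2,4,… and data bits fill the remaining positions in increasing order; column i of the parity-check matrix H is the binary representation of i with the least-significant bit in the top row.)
Parity bits occupy power-of-2 positions; data bits are at positions {3,5,6,7,9,10,11,12,13,14,15,17,18,19,20,21,22,23,24,25,26,27,28,29,30,31} (1-indexed).
Extract: c[3]=0 c[5]=0 c[6]=1 c[7]=1 c[9]=1 c[10]=1 c[11]=1 c[12]=0 c[13]=0 c[14]=0 c[15]=1 c[17]=0 c[18]=0 c[19]=0 c[20]=1 c[21]=0 c[22]=1 c[23]=0 c[24]=0 c[25]=0 c[26]=1 c[27]=1 c[28]=1 c[29]=1 c[30]=1 c[31]=0
Data = 00111110001000101000111110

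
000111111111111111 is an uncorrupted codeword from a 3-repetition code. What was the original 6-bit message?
Split into 3-bit blocks: 000 111 111 111 111 111
Data = 011111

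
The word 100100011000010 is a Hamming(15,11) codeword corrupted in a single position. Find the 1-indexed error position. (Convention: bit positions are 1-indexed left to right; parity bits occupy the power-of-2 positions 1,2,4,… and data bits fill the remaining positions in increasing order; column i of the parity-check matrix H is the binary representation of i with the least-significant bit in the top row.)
Syndrome s = H · r^T (mod 2), r = 100100011000010:
  s[0] = (101010101010101)·(100100011000010) mod 2 = 1+0+0+0+0+0+0+0+1+0+0+0+0+0+0 mod 2 = 0
  s[1] = (011001100110011)·(100100011000010) mod 2 = 0+0+0+0+0+0+0+0+0+0+0+0+0+1+0 mod 2 = 1
  s[2] = (000111100001111)·(100100011000010) mod 2 = 0+0+0+1+0+0+0+0+0+0+0+0+0+1+0 mod 2 = 0
  s[3] = (000000011111111)·(100100011000010) mod 2 = 0+0+0+0+0+0+0+1+1+0+0+0+0+1+0 mod 2 = 1
Syndrome = 0101
Column i of H is the binary representation of i, so the syndrome is the binary index of the flipped bit.
Read s = 0101 with s[0] as LSB: 0·2^0 + 1·2^1 + 0·2^2 + 1·2^3 = 10.
Error is at bit position 10.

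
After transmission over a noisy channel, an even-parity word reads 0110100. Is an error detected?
Sum of received bits: 0+1+1+0+1+0+0 = 3; 3 mod 2 = 1. Result is 1 ≠ 0 → error detected.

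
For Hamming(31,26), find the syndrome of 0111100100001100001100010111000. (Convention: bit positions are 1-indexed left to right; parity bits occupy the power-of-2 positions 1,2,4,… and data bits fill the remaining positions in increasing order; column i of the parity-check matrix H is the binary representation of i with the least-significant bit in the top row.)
Syndrome s = H · r^T (mod 2), r = 0111100100001100001100010111000:
  s[0] = (1010101010101010101010101010101)·(0111100100001100001100010111000) mod 2 = 0+0+1+0+1+0+0+0+0+0+0+0+1+0+0+0+0+0+1+0+0+0+0+0+0+0+1+0+0+0+0 mod 2 = 1
  s[1] = (0110011001100110011001100110011)·(0111100100001100001100010111000) mod 2 = 0+1+1+0+0+0+0+0+0+0+0+0+0+1+0+0+0+0+1+0+0+0+0+0+0+1+1+0+0+0+0 mod 2 = 0
  s[2] = (0001111000011110000111100001111)·(0111100100001100001100010111000) mod 2 = 0+0+0+1+1+0+0+0+0+0+0+0+1+1+0+0+0+0+0+1+0+0+0+0+0+0+0+1+0+0+0 mod 2 = 0
  s[3] = (0000000111111110000000011111111)·(0111100100001100001100010111000) mod 2 = 0+0+0+0+0+0+0+1+0+0+0+0+1+1+0+0+0+0+0+0+0+0+0+1+0+1+1+1+0+0+0 mod 2 = 1
  s[4] = (0000000000000001111111111111111)·(0111100100001100001100010111000) mod 2 = 0+0+0+0+0+0+0+0+0+0+0+0+0+0+0+0+0+0+1+1+0+0+0+1+0+1+1+1+0+0+0 mod 2 = 0
Syndrome = 10010
Non-zero syndrome: error at position 9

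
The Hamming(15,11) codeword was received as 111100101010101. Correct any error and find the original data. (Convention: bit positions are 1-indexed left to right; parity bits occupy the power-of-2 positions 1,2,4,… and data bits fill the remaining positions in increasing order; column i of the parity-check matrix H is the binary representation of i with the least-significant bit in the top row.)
Syndrome s = H · r^T (mod 2), r = 111100101010101:
  s[0] = (101010101010101)·(111100101010101) mod 2 = 1+0+1+0+0+0+1+0+1+0+1+0+1+0+1 mod 2 = 1
  s[1] = (011001100110011)·(111100101010101) mod 2 = 0+1+1+0+0+0+1+0+0+0+1+0+0+0+1 mod 2 = 1
  s[2] = (000111100001111)·(111100101010101) mod 2 = 0+0+0+1+0+0+1+0+0+0+0+0+1+0+1 mod 2 = 0
  s[3] = (000000011111111)·(111100101010101) mod 2 = 0+0+0+0+0+0+0+0+1+0+1+0+1+0+1 mod 2 = 0
Syndrome = 1100
Column 3 of H equals this syndrome → error at bit 3 (1-indexed).
Flip bit 3: 111100101010101 → 110100101010101
Extract data bits at positions {3,5,6,7,9,10,11,12,13,14,15}: 00011010101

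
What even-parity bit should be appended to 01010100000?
Sum of data bits: 0+1+0+1+0+1+0+0+0+0+0 = 3.
3 mod 2 = 1, so parity bit = 1.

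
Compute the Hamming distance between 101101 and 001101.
XOR = 100000, count of 1s = 1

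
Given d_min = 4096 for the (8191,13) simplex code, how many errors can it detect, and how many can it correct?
Detection only: up to d_min − 1 = 4095 errors.
Correction: up to ⌊(d_min − 1)/2⌋ = ⌊4095/2⌋ = 2047 errors.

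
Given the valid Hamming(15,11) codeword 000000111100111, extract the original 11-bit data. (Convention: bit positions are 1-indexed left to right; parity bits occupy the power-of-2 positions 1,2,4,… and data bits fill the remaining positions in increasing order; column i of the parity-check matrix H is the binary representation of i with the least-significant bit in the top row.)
Parity bits occupy power-of-2 positions; data bits are at positions {3,5,6,7,9,10,11,12,13,14,15} (1-indexed).
Extract: c[3]=0 c[5]=0 c[6]=0 c[7]=1 c[9]=1 c[10]=1 c[11]=0 c[12]=0 c[13]=1 c[14]=1 c[15]=1
Data = 00011100111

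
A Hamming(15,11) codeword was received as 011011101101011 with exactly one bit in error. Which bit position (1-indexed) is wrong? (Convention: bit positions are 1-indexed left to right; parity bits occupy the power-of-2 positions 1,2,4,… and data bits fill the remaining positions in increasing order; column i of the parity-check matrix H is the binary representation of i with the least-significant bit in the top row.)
Syndrome s = H · r^T (mod 2), r = 011011101101011:
  s[0] = (101010101010101)·(011011101101011) mod 2 = 0+0+1+0+1+0+1+0+1+0+0+0+0+0+1 mod 2 = 1
  s[1] = (011001100110011)·(011011101101011) mod 2 = 0+1+1+0+0+1+1+0+0+1+0+0+0+1+1 mod 2 = 1
  s[2] = (000111100001111)·(011011101101011) mod 2 = 0+0+0+0+1+1+1+0+0+0+0+1+0+1+1 mod 2 = 0
  s[3] = (000000011111111)·(011011101101011) mod 2 = 0+0+0+0+0+0+0+0+1+1+0+1+0+1+1 mod 2 = 1
Syndrome = 1101
Column i of H is the binary representation of i, so the syndrome is the binary index of the flipped bit.
Read s = 1101 with s[0] as LSB: 1·2^0 + 1·2^1 + 0·2^2 + 1·2^3 = 11.
Error is at bit position 11.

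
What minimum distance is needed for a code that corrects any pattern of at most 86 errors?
Correcting t errors requires d_min ≥ 2t + 1 = 2·86 + 1 = 173.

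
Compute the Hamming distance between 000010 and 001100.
XOR = 001110, count of 1s = 3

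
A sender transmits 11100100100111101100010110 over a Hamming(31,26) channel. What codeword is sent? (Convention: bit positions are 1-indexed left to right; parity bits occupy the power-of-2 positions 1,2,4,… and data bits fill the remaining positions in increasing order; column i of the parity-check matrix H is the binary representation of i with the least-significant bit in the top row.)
Codeword c = d · G (mod 2), d = 11100100100111101100010110:
  c[0] = d·G[:,0] = (11100100100111101100010110)·(11011010101101010101010101) mod 2 = 1+1+0+0+0+0+0+0+1+0+0+1+0+1+0+0+0+1+0+0+0+1+0+1+0+0 mod 2 = 0
  c[1] = d·G[:,1] = (11100100100111101100010110)·(10110110011011001100110011) mod 2 = 1+0+1+0+0+1+0+0+0+0+0+0+1+1+0+0+1+1+0+0+0+1+0+0+1+0 mod 2 = 1
  c[2] = d·G[:,2] = (11100100100111101100010110)·(10000000000000000000000000) mod 2 = 1+0+0+0+0+0+0+0+0+0+0+0+0+0+0+0+0+0+0+0+0+0+0+0+0+0 mod 2 = 1
  c[3] = d·G[:,3] = (11100100100111101100010110)·(01110001111000111100001111) mod 2 = 0+1+1+0+0+0+0+0+1+0+0+0+0+0+1+0+1+1+0+0+0+0+0+1+1+0 mod 2 = 0
  c[4] = d·G[:,4] = (11100100100111101100010110)·(01000000000000000000000000) mod 2 = 0+1+0+0+0+0+0+0+0+0+0+0+0+0+0+0+0+0+0+0+0+0+0+0+0+0 mod 2 = 1
  c[5] = d·G[:,5] = (11100100100111101100010110)·(00100000000000000000000000) mod 2 = 0+0+1+0+0+0+0+0+0+0+0+0+0+0+0+0+0+0+0+0+0+0+0+0+0+0 mod 2 = 1
  c[6] = d·G[:,6] = (11100100100111101100010110)·(00010000000000000000000000) mod 2 = 0+0+0+0+0+0+0+0+0+0+0+0+0+0+0+0+0+0+0+0+0+0+0+0+0+0 mod 2 = 0
  c[7] = d·G[:,7] = (11100100100111101100010110)·(00001111111000000011111111) mod 2 = 0+0+0+0+0+1+0+0+1+0+0+0+0+0+0+0+0+0+0+0+0+1+0+1+1+0 mod 2 = 1
  c[8] = d·G[:,8] = (11100100100111101100010110)·(00001000000000000000000000) mod 2 = 0+0+0+0+0+0+0+0+0+0+0+0+0+0+0+0+0+0+0+0+0+0+0+0+0+0 mod 2 = 0
  c[9] = d·G[:,9] = (11100100100111101100010110)·(00000100000000000000000000) mod 2 = 0+0+0+0+0+1+0+0+0+0+0+0+0+0+0+0+0+0+0+0+0+0+0+0+0+0 mod 2 = 1
  c[10] = d·G[:,10] = (11100100100111101100010110)·(00000010000000000000000000) mod 2 = 0+0+0+0+0+0+0+0+0+0+0+0+0+0+0+0+0+0+0+0+0+0+0+0+0+0 mod 2 = 0
  c[11] = d·G[:,11] = (11100100100111101100010110)·(00000001000000000000000000) mod 2 = 0+0+0+0+0+0+0+0+0+0+0+0+0+0+0+0+0+0+0+0+0+0+0+0+0+0 mod 2 = 0
  c[12] = d·G[:,12] = (11100100100111101100010110)·(00000000100000000000000000) mod 2 = 0+0+0+0+0+0+0+0+1+0+0+0+0+0+0+0+0+0+0+0+0+0+0+0+0+0 mod 2 = 1
  c[13] = d·G[:,13] = (11100100100111101100010110)·(00000000010000000000000000) mod 2 = 0+0+0+0+0+0+0+0+0+0+0+0+0+0+0+0+0+0+0+0+0+0+0+0+0+0 mod 2 = 0
  c[14] = d·G[:,14] = (11100100100111101100010110)·(00000000001000000000000000) mod 2 = 0+0+0+0+0+0+0+0+0+0+0+0+0+0+0+0+0+0+0+0+0+0+0+0+0+0 mod 2 = 0
  c[15] = d·G[:,15] = (11100100100111101100010110)·(00000000000111111111111111) mod 2 = 0+0+0+0+0+0+0+0+0+0+0+1+1+1+1+0+1+1+0+0+0+1+0+1+1+0 mod 2 = 1
  c[16] = d·G[:,16] = (11100100100111101100010110)·(00000000000100000000000000) mod 2 = 0+0+0+0+0+0+0+0+0+0+0+1+0+0+0+0+0+0+0+0+0+0+0+0+0+0 mod 2 = 1
  c[17] = d·G[:,17] = (11100100100111101100010110)·(00000000000010000000000000) mod 2 = 0+0+0+0+0+0+0+0+0+0+0+0+1+0+0+0+0+0+0+0+0+0+0+0+0+0 mod 2 = 1
  c[18] = d·G[:,18] = (11100100100111101100010110)·(00000000000001000000000000) mod 2 = 0+0+0+0+0+0+0+0+0+0+0+0+0+1+0+0+0+0+0+0+0+0+0+0+0+0 mod 2 = 1
  c[19] = d·G[:,19] = (11100100100111101100010110)·(00000000000000100000000000) mod 2 = 0+0+0+0+0+0+0+0+0+0+0+0+0+0+1+0+0+0+0+0+0+0+0+0+0+0 mod 2 = 1
  c[20] = d·G[:,20] = (11100100100111101100010110)·(00000000000000010000000000) mod 2 = 0+0+0+0+0+0+0+0+0+0+0+0+0+0+0+0+0+0+0+0+0+0+0+0+0+0 mod 2 = 0
  c[21] = d·G[:,21] = (11100100100111101100010110)·(00000000000000001000000000) mod 2 = 0+0+0+0+0+0+0+0+0+0+0+0+0+0+0+0+1+0+0+0+0+0+0+0+0+0 mod 2 = 1
  c[22] = d·G[:,22] = (11100100100111101100010110)·(00000000000000000100000000) mod 2 = 0+0+0+0+0+0+0+0+0+0+0+0+0+0+0+0+0+1+0+0+0+0+0+0+0+0 mod 2 = 1
  c[23] = d·G[:,23] = (11100100100111101100010110)·(00000000000000000010000000) mod 2 = 0+0+0+0+0+0+0+0+0+0+0+0+0+0+0+0+0+0+0+0+0+0+0+0+0+0 mod 2 = 0
  c[24] = d·G[:,24] = (11100100100111101100010110)·(00000000000000000001000000) mod 2 = 0+0+0+0+0+0+0+0+0+0+0+0+0+0+0+0+0+0+0+0+0+0+0+0+0+0 mod 2 = 0
  c[25] = d·G[:,25] = (11100100100111101100010110)·(00000000000000000000100000) mod 2 = 0+0+0+0+0+0+0+0+0+0+0+0+0+0+0+0+0+0+0+0+0+0+0+0+0+0 mod 2 = 0
  c[26] = d·G[:,26] = (11100100100111101100010110)·(00000000000000000000010000) mod 2 = 0+0+0+0+0+0+0+0+0+0+0+0+0+0+0+0+0+0+0+0+0+1+0+0+0+0 mod 2 = 1
  c[27] = d·G[:,27] = (11100100100111101100010110)·(00000000000000000000001000) mod 2 = 0+0+0+0+0+0+0+0+0+0+0+0+0+0+0+0+0+0+0+0+0+0+0+0+0+0 mod 2 = 0
  c[28] = d·G[:,28] = (11100100100111101100010110)·(00000000000000000000000100) mod 2 = 0+0+0+0+0+0+0+0+0+0+0+0+0+0+0+0+0+0+0+0+0+0+0+1+0+0 mod 2 = 1
  c[29] = d·G[:,29] = (11100100100111101100010110)·(00000000000000000000000010) mod 2 = 0+0+0+0+0+0+0+0+0+0+0+0+0+0+0+0+0+0+0+0+0+0+0+0+1+0 mod 2 = 1
  c[30] = d·G[:,30] = (11100100100111101100010110)·(00000000000000000000000001) mod 2 = 0+0+0+0+0+0+0+0+0+0+0+0+0+0+0+0+0+0+0+0+0+0+0+0+0+0 mod 2 = 0
Codeword = 0110110101001001111101100010110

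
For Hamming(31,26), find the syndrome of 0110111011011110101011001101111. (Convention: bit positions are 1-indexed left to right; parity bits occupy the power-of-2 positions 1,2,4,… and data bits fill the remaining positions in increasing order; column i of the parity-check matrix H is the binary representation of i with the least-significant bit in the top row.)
Syndrome s = H · r^T (mod 2), r = 0110111011011110101011001101111:
  s[0] = (1010101010101010101010101010101)·(0110111011011110101011001101111) mod 2 = 0+0+1+0+1+0+1+0+1+0+0+0+1+0+1+0+1+0+1+0+1+0+0+0+1+0+0+0+1+0+1 mod 2 = 0
  s[1] = (0110011001100110011001100110011)·(0110111011011110101011001101111) mod 2 = 0+1+1+0+0+1+1+0+0+1+0+0+0+1+1+0+0+0+1+0+0+1+0+0+0+1+0+0+0+1+1 mod 2 = 0
  s[2] = (0001111000011110000111100001111)·(0110111011011110101011001101111) mod 2 = 0+0+0+0+1+1+1+0+0+0+0+1+1+1+1+0+0+0+0+0+1+1+0+0+0+0+0+1+1+1+1 mod 2 = 1
  s[3] = (0000000111111110000000011111111)·(0110111011011110101011001101111) mod 2 = 0+0+0+0+0+0+0+0+1+1+0+1+1+1+1+0+0+0+0+0+0+0+0+0+1+1+0+1+1+1+1 mod 2 = 0
  s[4] = (0000000000000001111111111111111)·(0110111011011110101011001101111) mod 2 = 0+0+0+0+0+0+0+0+0+0+0+0+0+0+0+0+1+0+1+0+1+1+0+0+1+1+0+1+1+1+1 mod 2 = 0
Syndrome = 00100
Non-zero syndrome: error at position 4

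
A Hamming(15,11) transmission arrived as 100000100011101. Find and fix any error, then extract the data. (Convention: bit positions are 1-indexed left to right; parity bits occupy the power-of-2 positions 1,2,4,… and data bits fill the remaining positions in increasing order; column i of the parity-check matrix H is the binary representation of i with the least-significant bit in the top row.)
Syndrome s = H · r^T (mod 2), r = 100000100011101:
  s[0] = (101010101010101)·(100000100011101) mod 2 = 1+0+0+0+0+0+1+0+0+0+1+0+1+0+1 mod 2 = 1
  s[1] = (011001100110011)·(100000100011101) mod 2 = 0+0+0+0+0+0+1+0+0+0+1+0+0+0+1 mod 2 = 1
  s[2] = (000111100001111)·(100000100011101) mod 2 = 0+0+0+0+0+0+1+0+0+0+0+1+1+0+1 mod 2 = 0
  s[3] = (000000011111111)·(100000100011101) mod 2 = 0+0+0+0+0+0+0+0+0+0+1+1+1+0+1 mod 2 = 0
Syndrome = 1100
Column 3 of H equals this syndrome → error at bit 3 (1-indexed).
Flip bit 3: 100000100011101 → 101000100011101
Extract data bits at positions {3,5,6,7,9,10,11,12,13,14,15}: 10010011101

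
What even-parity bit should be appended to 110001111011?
Sum of data bits: 1+1+0+0+0+1+1+1+1+0+1+1 = 8.
8 mod 2 = 0, so parity bit = 0.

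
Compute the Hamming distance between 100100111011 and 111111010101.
XOR = 011011101110, count of 1s = 8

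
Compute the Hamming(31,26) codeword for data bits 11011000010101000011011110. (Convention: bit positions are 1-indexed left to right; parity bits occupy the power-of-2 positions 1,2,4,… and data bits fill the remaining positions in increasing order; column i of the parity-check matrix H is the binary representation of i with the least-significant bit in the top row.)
Codeword c = d · G (mod 2), d = 11011000010101000011011110:
  c[0] = d·G[:,0] = (11011000010101000011011110)·(11011010101101010101010101) mod 2 = 1+1+0+1+1+0+0+0+0+0+0+1+0+1+0+0+0+0+0+1+0+1+0+1+0+0 mod 2 = 1
  c[1] = d·G[:,1] = (11011000010101000011011110)·(10110110011011001100110011) mod 2 = 1+0+0+1+0+0+0+0+0+1+0+0+0+1+0+0+0+0+0+0+0+1+0+0+1+0 mod 2 = 0
  c[2] = d·G[:,2] = (11011000010101000011011110)·(10000000000000000000000000) mod 2 = 1+0+0+0+0+0+0+0+0+0+0+0+0+0+0+0+0+0+0+0+0+0+0+0+0+0 mod 2 = 1
  c[3] = d·G[:,3] = (11011000010101000011011110)·(01110001111000111100001111) mod 2 = 0+1+0+1+0+0+0+0+0+1+0+0+0+0+0+0+0+0+0+0+0+0+1+1+1+0 mod 2 = 0
  c[4] = d·G[:,4] = (11011000010101000011011110)·(01000000000000000000000000) mod 2 = 0+1+0+0+0+0+0+0+0+0+0+0+0+0+0+0+0+0+0+0+0+0+0+0+0+0 mod 2 = 1
  c[5] = d·G[:,5] = (11011000010101000011011110)·(00100000000000000000000000) mod 2 = 0+0+0+0+0+0+0+0+0+0+0+0+0+0+0+0+0+0+0+0+0+0+0+0+0+0 mod 2 = 0
  c[6] = d·G[:,6] = (11011000010101000011011110)·(00010000000000000000000000) mod 2 = 0+0+0+1+0+0+0+0+0+0+0+0+0+0+0+0+0+0+0+0+0+0+0+0+0+0 mod 2 = 1
  c[7] = d·G[:,7] = (11011000010101000011011110)·(00001111111000000011111111) mod 2 = 0+0+0+0+1+0+0+0+0+1+0+0+0+0+0+0+0+0+1+1+0+1+1+1+1+0 mod 2 = 0
  c[8] = d·G[:,8] = (11011000010101000011011110)·(00001000000000000000000000) mod 2 = 0+0+0+0+1+0+0+0+0+0+0+0+0+0+0+0+0+0+0+0+0+0+0+0+0+0 mod 2 = 1
  c[9] = d·G[:,9] = (11011000010101000011011110)·(00000100000000000000000000) mod 2 = 0+0+0+0+0+0+0+0+0+0+0+0+0+0+0+0+0+0+0+0+0+0+0+0+0+0 mod 2 = 0
  c[10] = d·G[:,10] = (11011000010101000011011110)·(00000010000000000000000000) mod 2 = 0+0+0+0+0+0+0+0+0+0+0+0+0+0+0+0+0+0+0+0+0+0+0+0+0+0 mod 2 = 0
  c[11] = d·G[:,11] = (11011000010101000011011110)·(00000001000000000000000000) mod 2 = 0+0+0+0+0+0+0+0+0+0+0+0+0+0+0+0+0+0+0+0+0+0+0+0+0+0 mod 2 = 0
  c[12] = d·G[:,12] = (11011000010101000011011110)·(00000000100000000000000000) mod 2 = 0+0+0+0+0+0+0+0+0+0+0+0+0+0+0+0+0+0+0+0+0+0+0+0+0+0 mod 2 = 0
  c[13] = d·G[:,13] = (11011000010101000011011110)·(00000000010000000000000000) mod 2 = 0+0+0+0+0+0+0+0+0+1+0+0+0+0+0+0+0+0+0+0+0+0+0+0+0+0 mod 2 = 1
  c[14] = d·G[:,14] = (11011000010101000011011110)·(00000000001000000000000000) mod 2 = 0+0+0+0+0+0+0+0+0+0+0+0+0+0+0+0+0+0+0+0+0+0+0+0+0+0 mod 2 = 0
  c[15] = d·G[:,15] = (11011000010101000011011110)·(00000000000111111111111111) mod 2 = 0+0+0+0+0+0+0+0+0+0+0+1+0+1+0+0+0+0+1+1+0+1+1+1+1+0 mod 2 = 0
  c[16] = d·G[:,16] = (11011000010101000011011110)·(00000000000100000000000000) mod 2 = 0+0+0+0+0+0+0+0+0+0+0+1+0+0+0+0+0+0+0+0+0+0+0+0+0+0 mod 2 = 1
  c[17] = d·G[:,17] = (11011000010101000011011110)·(00000000000010000000000000) mod 2 = 0+0+0+0+0+0+0+0+0+0+0+0+0+0+0+0+0+0+0+0+0+0+0+0+0+0 mod 2 = 0
  c[18] = d·G[:,18] = (11011000010101000011011110)·(00000000000001000000000000) mod 2 = 0+0+0+0+0+0+0+0+0+0+0+0+0+1+0+0+0+0+0+0+0+0+0+0+0+0 mod 2 = 1
  c[19] = d·G[:,19] = (11011000010101000011011110)·(00000000000000100000000000) mod 2 = 0+0+0+0+0+0+0+0+0+0+0+0+0+0+0+0+0+0+0+0+0+0+0+0+0+0 mod 2 = 0
  c[20] = d·G[:,20] = (11011000010101000011011110)·(00000000000000010000000000) mod 2 = 0+0+0+0+0+0+0+0+0+0+0+0+0+0+0+0+0+0+0+0+0+0+0+0+0+0 mod 2 = 0
  c[21] = d·G[:,21] = (11011000010101000011011110)·(00000000000000001000000000) mod 2 = 0+0+0+0+0+0+0+0+0+0+0+0+0+0+0+0+0+0+0+0+0+0+0+0+0+0 mod 2 = 0
  c[22] = d·G[:,22] = (11011000010101000011011110)·(00000000000000000100000000) mod 2 = 0+0+0+0+0+0+0+0+0+0+0+0+0+0+0+0+0+0+0+0+0+0+0+0+0+0 mod 2 = 0
  c[23] = d·G[:,23] = (11011000010101000011011110)·(00000000000000000010000000) mod 2 = 0+0+0+0+0+0+0+0+0+0+0+0+0+0+0+0+0+0+1+0+0+0+0+0+0+0 mod 2 = 1
  c[24] = d·G[:,24] = (11011000010101000011011110)·(00000000000000000001000000) mod 2 = 0+0+0+0+0+0+0+0+0+0+0+0+0+0+0+0+0+0+0+1+0+0+0+0+0+0 mod 2 = 1
  c[25] = d·G[:,25] = (11011000010101000011011110)·(00000000000000000000100000) mod 2 = 0+0+0+0+0+0+0+0+0+0+0+0+0+0+0+0+0+0+0+0+0+0+0+0+0+0 mod 2 = 0
  c[26] = d·G[:,26] = (11011000010101000011011110)·(00000000000000000000010000) mod 2 = 0+0+0+0+0+0+0+0+0+0+0+0+0+0+0+0+0+0+0+0+0+1+0+0+0+0 mod 2 = 1
  c[27] = d·G[:,27] = (11011000010101000011011110)·(00000000000000000000001000) mod 2 = 0+0+0+0+0+0+0+0+0+0+0+0+0+0+0+0+0+0+0+0+0+0+1+0+0+0 mod 2 = 1
  c[28] = d·G[:,28] = (11011000010101000011011110)·(00000000000000000000000100) mod 2 = 0+0+0+0+0+0+0+0+0+0+0+0+0+0+0+0+0+0+0+0+0+0+0+1+0+0 mod 2 = 1
  c[29] = d·G[:,29] = (11011000010101000011011110)·(00000000000000000000000010) mod 2 = 0+0+0+0+0+0+0+0+0+0+0+0+0+0+0+0+0+0+0+0+0+0+0+0+1+0 mod 2 = 1
  c[30] = d·G[:,30] = (11011000010101000011011110)·(00000000000000000000000001) mod 2 = 0+0+0+0+0+0+0+0+0+0+0+0+0+0+0+0+0+0+0+0+0+0+0+0+0+0 mod 2 = 0
Codeword = 1010101010000100101000011011110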